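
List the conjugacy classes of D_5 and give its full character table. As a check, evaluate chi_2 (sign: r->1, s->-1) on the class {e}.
Conjugacy classes: {e} of size 1, {r^1, r^4} of size 2, {r^2, r^3} of size 2, {s, sr, ..., sr^4} of size 5.
Character table:
  irrep \ class              {e} (size 1)  {r^1, r^4} (size 2)  {r^2, r^3} (size 2)  {s, sr, ..., sr^4} (size 5)
  chi_1 (triv)               1             1                    1                    1                          
  chi_2 (sign: r->1, s->-1)  1             1                    1                    -1                         
  chi_3 (2d, j=1)            2             -1/2 + sqrt(5)/2     -sqrt(5)/2 - 1/2     0                          
  chi_4 (2d, j=2)            2             -sqrt(5)/2 - 1/2     -1/2 + sqrt(5)/2     0                          

Spot check: chi_2 (sign: r->1, s->-1) on {e} = 1.

Reasoning: D_5 has order 2*5 = 10 with 4 conjugacy classes, hence 4 irreducibles. Sum of squared dims 1 + 1 + 4 + 4 = 10 = |G|. Linear characters come from the abelianisation; the 2-dimensional irreps have character r^k -> 2*cos(2*pi*j*k/5), reflections -> 0.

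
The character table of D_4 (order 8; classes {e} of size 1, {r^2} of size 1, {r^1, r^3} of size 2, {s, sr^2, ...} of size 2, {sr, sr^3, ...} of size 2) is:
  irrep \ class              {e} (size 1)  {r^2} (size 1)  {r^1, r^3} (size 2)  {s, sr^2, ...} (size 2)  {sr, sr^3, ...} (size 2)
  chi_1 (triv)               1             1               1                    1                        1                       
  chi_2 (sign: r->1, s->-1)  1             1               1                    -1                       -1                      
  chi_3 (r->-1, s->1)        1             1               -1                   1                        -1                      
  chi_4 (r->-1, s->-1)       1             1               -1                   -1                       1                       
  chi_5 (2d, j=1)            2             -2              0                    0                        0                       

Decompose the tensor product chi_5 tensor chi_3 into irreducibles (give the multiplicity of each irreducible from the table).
chi_5 tensor chi_3 = chi_5 (all other irreducibles have multiplicity 0).

Argument: The character of a tensor product is the pointwise product (chi_5 * chi_3)(C) = chi_5(C) * chi_3(C):
  {e}: (2)*(1), {r^2}: (-2)*(1), {r^1, r^3}: (0)*(-1), {s, sr^2, ...}: (0)*(1), {sr, sr^3, ...}: (0)*(-1)
so (chi_5 * chi_3) takes values
  {e} -> 2, {r^2} -> -2, {r^1, r^3} -> 0, {s, sr^2, ...} -> 0, {sr, sr^3, ...} -> 0.
Now take the inner product of this character with each irreducible chi from the table, <chi_5*chi_3, chi> = (1/8) sum_C |C| (chi_5*chi_3)(C) conj(chi(C)):
  <chi_5*chi_3, chi_1> = (1/8)[1*(2)*conj(1) + 1*(-2)*conj(1) + 2*(0)*conj(1) + 2*(0)*conj(1) + 2*(0)*conj(1)]
      = (1/8)[(2) + (-2) + (0) + (0) + (0)] = 0/8 = 0
  <chi_5*chi_3, chi_2> = (1/8)[1*(2)*conj(1) + 1*(-2)*conj(1) + 2*(0)*conj(1) + 2*(0)*conj(-1) + 2*(0)*conj(-1)]
      = (1/8)[(2) + (-2) + (0) + (0) + (0)] = 0/8 = 0
  <chi_5*chi_3, chi_3> = (1/8)[1*(2)*conj(1) + 1*(-2)*conj(1) + 2*(0)*conj(-1) + 2*(0)*conj(1) + 2*(0)*conj(-1)]
      = (1/8)[(2) + (-2) + (0) + (0) + (0)] = 0/8 = 0
  <chi_5*chi_3, chi_4> = (1/8)[1*(2)*conj(1) + 1*(-2)*conj(1) + 2*(0)*conj(-1) + 2*(0)*conj(-1) + 2*(0)*conj(1)]
      = (1/8)[(2) + (-2) + (0) + (0) + (0)] = 0/8 = 0
  <chi_5*chi_3, chi_5> = (1/8)[1*(2)*conj(2) + 1*(-2)*conj(-2) + 2*(0)*conj(0) + 2*(0)*conj(0) + 2*(0)*conj(0)]
      = (1/8)[(4) + (4) + (0) + (0) + (0)] = 8/8 = 1
Hence the multiplicities are chi_5: 1. Dimension check: dim(chi_5)*dim(chi_3) = 2*1 = 2 and sum (mult * dim) = 1*2 = 2.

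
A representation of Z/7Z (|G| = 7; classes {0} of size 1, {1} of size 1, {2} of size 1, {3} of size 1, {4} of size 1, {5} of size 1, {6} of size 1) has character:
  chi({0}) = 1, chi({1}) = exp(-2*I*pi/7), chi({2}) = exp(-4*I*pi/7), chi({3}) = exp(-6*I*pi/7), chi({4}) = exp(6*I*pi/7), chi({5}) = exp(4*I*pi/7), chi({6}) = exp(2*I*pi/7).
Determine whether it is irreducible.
Irreducible: <chi, chi> = 1.

Justification: <chi, chi> = (1/|G|) sum_C |C| * |chi(C)|^2 = (1/7)[1*|1|^2 + 1*|exp(-2*I*pi/7)|^2 + 1*|exp(-4*I*pi/7)|^2 + 1*|exp(-6*I*pi/7)|^2 + 1*|exp(6*I*pi/7)|^2 + 1*|exp(4*I*pi/7)|^2 + 1*|exp(2*I*pi/7)|^2]
  = (1/7)[(1) + (1) + (1) + (1) + (1) + (1) + (1)] = 7/7 = 1.
(Exp terms are combined using exp(i*s)*conj(exp(i*t)) = exp(i*(s-t)), and sums of them are collapsed using the identity that for every m > 1 the m distinct m-th roots of unity sum to 0, e.g. 1 + exp(2*I*pi/3) + exp(-2*I*pi/3) = 0.)
A character is irreducible iff <chi, chi> = 1, so this representation is irreducible.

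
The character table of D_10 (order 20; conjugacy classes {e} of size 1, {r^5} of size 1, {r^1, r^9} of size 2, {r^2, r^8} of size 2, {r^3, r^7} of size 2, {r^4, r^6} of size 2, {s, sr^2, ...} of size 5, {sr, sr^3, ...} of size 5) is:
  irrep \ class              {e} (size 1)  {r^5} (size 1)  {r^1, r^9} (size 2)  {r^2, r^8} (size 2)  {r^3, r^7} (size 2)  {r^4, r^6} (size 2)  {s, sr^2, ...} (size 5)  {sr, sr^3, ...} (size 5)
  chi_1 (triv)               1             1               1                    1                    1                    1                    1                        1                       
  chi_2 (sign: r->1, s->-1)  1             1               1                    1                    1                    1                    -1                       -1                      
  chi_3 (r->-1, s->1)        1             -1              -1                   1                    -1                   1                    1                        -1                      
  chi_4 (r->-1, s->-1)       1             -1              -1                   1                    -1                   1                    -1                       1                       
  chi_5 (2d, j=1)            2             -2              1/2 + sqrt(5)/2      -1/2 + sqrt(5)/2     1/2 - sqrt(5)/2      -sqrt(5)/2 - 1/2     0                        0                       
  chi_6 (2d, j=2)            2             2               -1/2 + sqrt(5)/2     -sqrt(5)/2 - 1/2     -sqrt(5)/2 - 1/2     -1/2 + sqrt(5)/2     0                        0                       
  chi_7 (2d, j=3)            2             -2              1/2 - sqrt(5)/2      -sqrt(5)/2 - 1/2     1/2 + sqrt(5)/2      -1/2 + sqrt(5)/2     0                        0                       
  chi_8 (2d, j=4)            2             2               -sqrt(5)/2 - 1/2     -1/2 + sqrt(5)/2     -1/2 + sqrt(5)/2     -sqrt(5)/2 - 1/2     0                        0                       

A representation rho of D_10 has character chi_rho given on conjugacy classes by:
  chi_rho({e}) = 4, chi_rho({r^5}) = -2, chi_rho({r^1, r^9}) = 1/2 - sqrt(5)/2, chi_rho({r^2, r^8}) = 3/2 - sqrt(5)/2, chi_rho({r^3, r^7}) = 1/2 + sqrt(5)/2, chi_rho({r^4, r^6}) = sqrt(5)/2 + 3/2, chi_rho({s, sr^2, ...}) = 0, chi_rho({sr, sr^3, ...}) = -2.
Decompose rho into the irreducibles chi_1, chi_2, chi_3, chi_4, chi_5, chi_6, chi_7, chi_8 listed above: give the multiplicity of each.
Multiplicities: chi_1: 0, chi_2: 1, chi_3: 1, chi_4: 0, chi_5: 0, chi_6: 0, chi_7: 1, chi_8: 0.

Derivation: Use <chi_rho, chi> = (1/|G|) sum_C |C| * chi_rho(C) * conj(chi(C)) with |G| = 20 for each irreducible chi in the table:
  <chi_rho, chi_1> = (1/20)[1*(4)*conj(1) + 1*(-2)*conj(1) + 2*(1/2 - sqrt(5)/2)*conj(1) + 2*(3/2 - sqrt(5)/2)*conj(1) + 2*(1/2 + sqrt(5)/2)*conj(1) + 2*(sqrt(5)/2 + 3/2)*conj(1) + 5*(0)*conj(1) + 5*(-2)*conj(1)]
      = (1/20)[(4) + (-2) + (1 - sqrt(5)) + (3 - sqrt(5)) + (1 + sqrt(5)) + (sqrt(5) + 3) + (0) + (-10)] = 0/20 = 0
  <chi_rho, chi_2> = (1/20)[1*(4)*conj(1) + 1*(-2)*conj(1) + 2*(1/2 - sqrt(5)/2)*conj(1) + 2*(3/2 - sqrt(5)/2)*conj(1) + 2*(1/2 + sqrt(5)/2)*conj(1) + 2*(sqrt(5)/2 + 3/2)*conj(1) + 5*(0)*conj(-1) + 5*(-2)*conj(-1)]
      = (1/20)[(4) + (-2) + (1 - sqrt(5)) + (3 - sqrt(5)) + (1 + sqrt(5)) + (sqrt(5) + 3) + (0) + (10)] = 20/20 = 1
  <chi_rho, chi_3> = (1/20)[1*(4)*conj(1) + 1*(-2)*conj(-1) + 2*(1/2 - sqrt(5)/2)*conj(-1) + 2*(3/2 - sqrt(5)/2)*conj(1) + 2*(1/2 + sqrt(5)/2)*conj(-1) + 2*(sqrt(5)/2 + 3/2)*conj(1) + 5*(0)*conj(1) + 5*(-2)*conj(-1)]
      = (1/20)[(4) + (2) + (-1 + sqrt(5)) + (3 - sqrt(5)) + (-sqrt(5) - 1) + (sqrt(5) + 3) + (0) + (10)] = 20/20 = 1
  <chi_rho, chi_4> = (1/20)[1*(4)*conj(1) + 1*(-2)*conj(-1) + 2*(1/2 - sqrt(5)/2)*conj(-1) + 2*(3/2 - sqrt(5)/2)*conj(1) + 2*(1/2 + sqrt(5)/2)*conj(-1) + 2*(sqrt(5)/2 + 3/2)*conj(1) + 5*(0)*conj(-1) + 5*(-2)*conj(1)]
      = (1/20)[(4) + (2) + (-1 + sqrt(5)) + (3 - sqrt(5)) + (-sqrt(5) - 1) + (sqrt(5) + 3) + (0) + (-10)] = 0/20 = 0
  <chi_rho, chi_5> = (1/20)[1*(4)*conj(2) + 1*(-2)*conj(-2) + 2*(1/2 - sqrt(5)/2)*conj(1/2 + sqrt(5)/2) + 2*(3/2 - sqrt(5)/2)*conj(-1/2 + sqrt(5)/2) + 2*(1/2 + sqrt(5)/2)*conj(1/2 - sqrt(5)/2) + 2*(sqrt(5)/2 + 3/2)*conj(-sqrt(5)/2 - 1/2) + 5*(0)*conj(0) + 5*(-2)*conj(0)]
      = (1/20)[(8) + (4) + (-2) + (-4 + 2*sqrt(5)) + (-2) + (-2*sqrt(5) - 4) + (0) + (0)] = 0/20 = 0
  <chi_rho, chi_6> = (1/20)[1*(4)*conj(2) + 1*(-2)*conj(2) + 2*(1/2 - sqrt(5)/2)*conj(-1/2 + sqrt(5)/2) + 2*(3/2 - sqrt(5)/2)*conj(-sqrt(5)/2 - 1/2) + 2*(1/2 + sqrt(5)/2)*conj(-sqrt(5)/2 - 1/2) + 2*(sqrt(5)/2 + 3/2)*conj(-1/2 + sqrt(5)/2) + 5*(0)*conj(0) + 5*(-2)*conj(0)]
      = (1/20)[(8) + (-4) + (-3 + sqrt(5)) + (1 - sqrt(5)) + (-3 - sqrt(5)) + (1 + sqrt(5)) + (0) + (0)] = 0/20 = 0
  <chi_rho, chi_7> = (1/20)[1*(4)*conj(2) + 1*(-2)*conj(-2) + 2*(1/2 - sqrt(5)/2)*conj(1/2 - sqrt(5)/2) + 2*(3/2 - sqrt(5)/2)*conj(-sqrt(5)/2 - 1/2) + 2*(1/2 + sqrt(5)/2)*conj(1/2 + sqrt(5)/2) + 2*(sqrt(5)/2 + 3/2)*conj(-1/2 + sqrt(5)/2) + 5*(0)*conj(0) + 5*(-2)*conj(0)]
      = (1/20)[(8) + (4) + (3 - sqrt(5)) + (1 - sqrt(5)) + (sqrt(5) + 3) + (1 + sqrt(5)) + (0) + (0)] = 20/20 = 1
  <chi_rho, chi_8> = (1/20)[1*(4)*conj(2) + 1*(-2)*conj(2) + 2*(1/2 - sqrt(5)/2)*conj(-sqrt(5)/2 - 1/2) + 2*(3/2 - sqrt(5)/2)*conj(-1/2 + sqrt(5)/2) + 2*(1/2 + sqrt(5)/2)*conj(-1/2 + sqrt(5)/2) + 2*(sqrt(5)/2 + 3/2)*conj(-sqrt(5)/2 - 1/2) + 5*(0)*conj(0) + 5*(-2)*conj(0)]
      = (1/20)[(8) + (-4) + (2) + (-4 + 2*sqrt(5)) + (2) + (-2*sqrt(5) - 4) + (0) + (0)] = 0/20 = 0
Dimension check: dim(rho) = sum (mult * dim) = 0*1 + 1*1 + 1*1 + 0*1 + 0*2 + 0*2 + 1*2 + 0*2 = 4 = chi_rho(e) = 4.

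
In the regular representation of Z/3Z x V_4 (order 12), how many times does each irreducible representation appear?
Each irreducible V_i of dimension d_i appears with multiplicity d_i, i.e. rho_reg = (direct sum over all irreducibles V_i) d_i V_i. The irreducible dimensions for Z/3Z x V_4 are 1, 1, 1, 1, 1, 1, 1, 1, 1, 1, 1, 1: 12 irreducibles of dimension 1, each with multiplicity 1. Total dimension 12*1*1 = 12 = |G|.

Explanation: General theorem: in the regular representation of a finite group G, each irreducible appears with multiplicity equal to its dimension. Check: dim(rho_reg) = sum d_i^2 = 1 + 1 + 1 + 1 + 1 + 1 + 1 + 1 + 1 + 1 + 1 + 1 = 12 = |G|.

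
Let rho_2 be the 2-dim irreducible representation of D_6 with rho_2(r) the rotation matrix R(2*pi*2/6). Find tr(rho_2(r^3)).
chi_{rho_2}(r^3) = 2*cos(2*pi*2*3/6) = 2

rho_2(r^3) is rotation by angle 2*pi*2*3/6, whose trace is 2*cos(2*pi*2*3/6) = 2.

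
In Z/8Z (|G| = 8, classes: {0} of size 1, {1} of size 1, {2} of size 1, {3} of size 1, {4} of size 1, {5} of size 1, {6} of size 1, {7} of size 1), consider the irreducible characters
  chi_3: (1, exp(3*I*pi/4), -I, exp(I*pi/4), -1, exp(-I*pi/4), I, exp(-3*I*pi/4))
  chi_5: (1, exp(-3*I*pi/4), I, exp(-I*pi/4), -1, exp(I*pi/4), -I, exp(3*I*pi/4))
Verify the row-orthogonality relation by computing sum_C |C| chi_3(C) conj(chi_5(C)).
Sum = 0; so <chi_3, chi_5> = 0 (distinct irreducibles are orthogonal).

Justification: Compute term by term over conjugacy classes (|C| * chi_3(C) * conj(chi_5(C))):
  1*(1)*conj(1) + 1*(exp(3*I*pi/4))*conj(exp(-3*I*pi/4)) + 1*(-I)*conj(I) + 1*(exp(I*pi/4))*conj(exp(-I*pi/4)) + 1*(-1)*conj(-1) + 1*(exp(-I*pi/4))*conj(exp(I*pi/4)) + 1*(I)*conj(-I) + 1*(exp(-3*I*pi/4))*conj(exp(3*I*pi/4))
  = (1) + (-I) + (-1) + (I) + (1) + (-I) + (-1) + (I)
  = 0.
(Exp terms are combined using exp(i*s)*conj(exp(i*t)) = exp(i*(s-t)), and sums of them are collapsed using the identity that for every m > 1 the m distinct m-th roots of unity sum to 0, e.g. 1 + exp(2*I*pi/3) + exp(-2*I*pi/3) = 0.)
Dividing by |G| = 8 gives 0/8 = 0, matching the row-orthogonality relation <chi_3, chi_5> = [chi_3 = chi_5].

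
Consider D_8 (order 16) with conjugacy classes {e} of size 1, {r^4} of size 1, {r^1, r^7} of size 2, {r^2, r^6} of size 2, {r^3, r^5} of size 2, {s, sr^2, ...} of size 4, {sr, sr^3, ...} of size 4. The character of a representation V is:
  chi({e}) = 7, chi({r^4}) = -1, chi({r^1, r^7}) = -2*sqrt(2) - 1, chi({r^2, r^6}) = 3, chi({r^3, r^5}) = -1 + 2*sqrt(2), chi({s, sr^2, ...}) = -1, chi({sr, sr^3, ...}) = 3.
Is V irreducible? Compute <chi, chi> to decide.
Not irreducible (reducible): <chi, chi> = 9 > 1.

Solution. <chi, chi> = (1/|G|) sum_C |C| * |chi(C)|^2 = (1/16)[1*|7|^2 + 1*|-1|^2 + 2*|-2*sqrt(2) - 1|^2 + 2*|3|^2 + 2*|-1 + 2*sqrt(2)|^2 + 4*|-1|^2 + 4*|3|^2]
  = (1/16)[(49) + (1) + (8*sqrt(2) + 18) + (18) + (18 - 8*sqrt(2)) + (4) + (36)] = 144/16 = 9.
A character is irreducible iff <chi, chi> = 1, so this representation is reducible.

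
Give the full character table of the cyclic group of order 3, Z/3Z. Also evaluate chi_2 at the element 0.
Character table of Z/3Z (irreps indexed chi_0,...,chi_2 with chi_k(m) = zeta_3^(k*m), zeta_3 = exp(2*pi*i/3)):
  irrep \ class  {0} (size 1)  {1} (size 1)    {2} (size 1)  
  chi_0          1             1               1             
  chi_1          1             exp(2*I*pi/3)   exp(-2*I*pi/3)
  chi_2          1             exp(-2*I*pi/3)  exp(2*I*pi/3) 

Spot check: chi_2(0) = zeta_3^(2*0) = zeta_3^0 = 1.

Solution. Z/3Z is abelian, so all 3 irreducible complex representations are 1-dimensional. They are given by chi_k(m) = zeta_3^(k*m) for k = 0,...,2. Row orthogonality: sum_m chi_k(m) conj(chi_l(m)) = 3 * [k = l].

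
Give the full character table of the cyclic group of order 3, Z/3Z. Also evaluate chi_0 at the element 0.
Character table of Z/3Z (irreps indexed chi_0,...,chi_2 with chi_k(m) = zeta_3^(k*m), zeta_3 = exp(2*pi*i/3)):
  irrep \ class  {0} (size 1)  {1} (size 1)    {2} (size 1)  
  chi_0          1             1               1             
  chi_1          1             exp(2*I*pi/3)   exp(-2*I*pi/3)
  chi_2          1             exp(-2*I*pi/3)  exp(2*I*pi/3) 

Spot check: chi_0(0) = zeta_3^(0*0) = zeta_3^0 = 1.

Details: Z/3Z is abelian, so all 3 irreducible complex representations are 1-dimensional. They are given by chi_k(m) = zeta_3^(k*m) for k = 0,...,2. Row orthogonality: sum_m chi_k(m) conj(chi_l(m)) = 3 * [k = l].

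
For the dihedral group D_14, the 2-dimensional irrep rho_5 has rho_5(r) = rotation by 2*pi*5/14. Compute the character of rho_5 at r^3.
chi_{rho_5}(r^3) = 2*cos(2*pi*5*3/14) = 2*cos(15*pi/7)

rho_5(r^3) is rotation by angle 2*pi*5*3/14, whose trace is 2*cos(2*pi*5*3/14) = 2*cos(15*pi/7).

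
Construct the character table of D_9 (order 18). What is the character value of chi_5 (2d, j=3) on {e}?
Conjugacy classes: {e} of size 1, {r^1, r^8} of size 2, {r^2, r^7} of size 2, {r^3, r^6} of size 2, {r^4, r^5} of size 2, {s, sr, ..., sr^8} of size 9.
Character table:
  irrep \ class              {e} (size 1)  {r^1, r^8} (size 2)  {r^2, r^7} (size 2)  {r^3, r^6} (size 2)  {r^4, r^5} (size 2)  {s, sr, ..., sr^8} (size 9)
  chi_1 (triv)               1             1                    1                    1                    1                    1                          
  chi_2 (sign: r->1, s->-1)  1             1                    1                    1                    1                    -1                         
  chi_3 (2d, j=1)            2             2*cos(2*pi/9)        2*cos(4*pi/9)        -1                   -2*cos(pi/9)         0                          
  chi_4 (2d, j=2)            2             2*cos(4*pi/9)        -2*cos(pi/9)         -1                   2*cos(2*pi/9)        0                          
  chi_5 (2d, j=3)            2             -1                   -1                   2                    -1                   0                          
  chi_6 (2d, j=4)            2             -2*cos(pi/9)         2*cos(2*pi/9)        -1                   2*cos(4*pi/9)        0                          

Spot check: chi_5 (2d, j=3) on {e} = 2.

Argument: D_9 has order 2*9 = 18 with 6 conjugacy classes, hence 6 irreducibles. Sum of squared dims 1 + 1 + 4 + 4 + 4 + 4 = 18 = |G|. Linear characters come from the abelianisation; the 2-dimensional irreps have character r^k -> 2*cos(2*pi*j*k/9), reflections -> 0.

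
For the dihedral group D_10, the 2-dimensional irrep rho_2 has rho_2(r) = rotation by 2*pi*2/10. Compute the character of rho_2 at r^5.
chi_{rho_2}(r^5) = 2*cos(2*pi*2*5/10) = 2

Proof sketch: rho_2(r^5) is rotation by angle 2*pi*2*5/10, whose trace is 2*cos(2*pi*2*5/10) = 2.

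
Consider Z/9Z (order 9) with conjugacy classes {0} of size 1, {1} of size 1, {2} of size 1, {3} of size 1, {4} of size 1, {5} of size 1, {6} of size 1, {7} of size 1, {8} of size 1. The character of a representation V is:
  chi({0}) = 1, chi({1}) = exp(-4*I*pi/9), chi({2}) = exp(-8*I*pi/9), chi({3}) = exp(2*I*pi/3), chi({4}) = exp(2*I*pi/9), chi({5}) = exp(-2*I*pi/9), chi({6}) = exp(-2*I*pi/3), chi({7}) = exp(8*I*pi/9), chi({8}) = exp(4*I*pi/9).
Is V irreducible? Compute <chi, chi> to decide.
Irreducible: <chi, chi> = 1.

Working: <chi, chi> = (1/|G|) sum_C |C| * |chi(C)|^2 = (1/9)[1*|1|^2 + 1*|exp(-4*I*pi/9)|^2 + 1*|exp(-8*I*pi/9)|^2 + 1*|exp(2*I*pi/3)|^2 + 1*|exp(2*I*pi/9)|^2 + 1*|exp(-2*I*pi/9)|^2 + 1*|exp(-2*I*pi/3)|^2 + 1*|exp(8*I*pi/9)|^2 + 1*|exp(4*I*pi/9)|^2]
  = (1/9)[(1) + (1) + (1) + (1) + (1) + (1) + (1) + (1) + (1)] = 9/9 = 1.
(Exp terms are combined using exp(i*s)*conj(exp(i*t)) = exp(i*(s-t)), and sums of them are collapsed using the identity that for every m > 1 the m distinct m-th roots of unity sum to 0, e.g. 1 + exp(2*I*pi/3) + exp(-2*I*pi/3) = 0.)
A character is irreducible iff <chi, chi> = 1, so this representation is irreducible.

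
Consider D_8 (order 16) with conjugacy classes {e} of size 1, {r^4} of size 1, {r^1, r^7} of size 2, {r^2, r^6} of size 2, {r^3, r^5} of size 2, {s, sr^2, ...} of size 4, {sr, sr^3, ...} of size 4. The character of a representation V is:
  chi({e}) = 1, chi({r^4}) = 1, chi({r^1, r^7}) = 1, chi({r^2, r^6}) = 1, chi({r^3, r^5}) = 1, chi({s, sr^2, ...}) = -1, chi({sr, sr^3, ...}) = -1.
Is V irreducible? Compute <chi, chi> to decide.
Irreducible: <chi, chi> = 1.

Justification: <chi, chi> = (1/|G|) sum_C |C| * |chi(C)|^2 = (1/16)[1*|1|^2 + 1*|1|^2 + 2*|1|^2 + 2*|1|^2 + 2*|1|^2 + 4*|-1|^2 + 4*|-1|^2]
  = (1/16)[(1) + (1) + (2) + (2) + (2) + (4) + (4)] = 16/16 = 1.
A character is irreducible iff <chi, chi> = 1, so this representation is irreducible.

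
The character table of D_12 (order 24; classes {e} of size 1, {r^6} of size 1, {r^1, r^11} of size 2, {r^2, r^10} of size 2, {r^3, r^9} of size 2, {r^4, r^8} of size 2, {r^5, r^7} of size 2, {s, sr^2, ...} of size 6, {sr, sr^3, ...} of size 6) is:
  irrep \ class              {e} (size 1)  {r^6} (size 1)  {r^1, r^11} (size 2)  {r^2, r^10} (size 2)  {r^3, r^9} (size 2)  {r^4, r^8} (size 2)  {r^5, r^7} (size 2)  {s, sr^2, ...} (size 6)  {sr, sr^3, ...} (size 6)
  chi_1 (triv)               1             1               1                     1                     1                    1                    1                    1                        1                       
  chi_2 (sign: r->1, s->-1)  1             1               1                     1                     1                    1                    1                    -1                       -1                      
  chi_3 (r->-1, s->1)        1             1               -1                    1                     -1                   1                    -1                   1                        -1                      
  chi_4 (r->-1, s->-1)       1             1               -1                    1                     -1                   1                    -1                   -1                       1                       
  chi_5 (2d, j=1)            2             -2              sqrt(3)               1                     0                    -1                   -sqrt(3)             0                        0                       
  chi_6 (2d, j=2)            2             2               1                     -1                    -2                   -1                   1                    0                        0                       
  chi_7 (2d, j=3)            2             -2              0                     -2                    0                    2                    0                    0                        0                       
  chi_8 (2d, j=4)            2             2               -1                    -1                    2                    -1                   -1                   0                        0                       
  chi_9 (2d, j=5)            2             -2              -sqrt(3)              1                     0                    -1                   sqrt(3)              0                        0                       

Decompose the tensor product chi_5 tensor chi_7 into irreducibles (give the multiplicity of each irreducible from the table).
chi_5 tensor chi_7 = chi_6 + chi_8 (all other irreducibles have multiplicity 0).

Proof sketch: The character of a tensor product is the pointwise product (chi_5 * chi_7)(C) = chi_5(C) * chi_7(C):
  {e}: (2)*(2), {r^6}: (-2)*(-2), {r^1, r^11}: (sqrt(3))*(0), {r^2, r^10}: (1)*(-2), {r^3, r^9}: (0)*(0), {r^4, r^8}: (-1)*(2), {r^5, r^7}: (-sqrt(3))*(0), {s, sr^2, ...}: (0)*(0), {sr, sr^3, ...}: (0)*(0)
so (chi_5 * chi_7) takes values
  {e} -> 4, {r^6} -> 4, {r^1, r^11} -> 0, {r^2, r^10} -> -2, {r^3, r^9} -> 0, {r^4, r^8} -> -2, {r^5, r^7} -> 0, {s, sr^2, ...} -> 0, {sr, sr^3, ...} -> 0.
Now take the inner product of this character with each irreducible chi from the table, <chi_5*chi_7, chi> = (1/24) sum_C |C| (chi_5*chi_7)(C) conj(chi(C)):
  <chi_5*chi_7, chi_1> = (1/24)[1*(4)*conj(1) + 1*(4)*conj(1) + 2*(0)*conj(1) + 2*(-2)*conj(1) + 2*(0)*conj(1) + 2*(-2)*conj(1) + 2*(0)*conj(1) + 6*(0)*conj(1) + 6*(0)*conj(1)]
      = (1/24)[(4) + (4) + (0) + (-4) + (0) + (-4) + (0) + (0) + (0)] = 0/24 = 0
  <chi_5*chi_7, chi_2> = (1/24)[1*(4)*conj(1) + 1*(4)*conj(1) + 2*(0)*conj(1) + 2*(-2)*conj(1) + 2*(0)*conj(1) + 2*(-2)*conj(1) + 2*(0)*conj(1) + 6*(0)*conj(-1) + 6*(0)*conj(-1)]
      = (1/24)[(4) + (4) + (0) + (-4) + (0) + (-4) + (0) + (0) + (0)] = 0/24 = 0
  <chi_5*chi_7, chi_3> = (1/24)[1*(4)*conj(1) + 1*(4)*conj(1) + 2*(0)*conj(-1) + 2*(-2)*conj(1) + 2*(0)*conj(-1) + 2*(-2)*conj(1) + 2*(0)*conj(-1) + 6*(0)*conj(1) + 6*(0)*conj(-1)]
      = (1/24)[(4) + (4) + (0) + (-4) + (0) + (-4) + (0) + (0) + (0)] = 0/24 = 0
  <chi_5*chi_7, chi_4> = (1/24)[1*(4)*conj(1) + 1*(4)*conj(1) + 2*(0)*conj(-1) + 2*(-2)*conj(1) + 2*(0)*conj(-1) + 2*(-2)*conj(1) + 2*(0)*conj(-1) + 6*(0)*conj(-1) + 6*(0)*conj(1)]
      = (1/24)[(4) + (4) + (0) + (-4) + (0) + (-4) + (0) + (0) + (0)] = 0/24 = 0
  <chi_5*chi_7, chi_5> = (1/24)[1*(4)*conj(2) + 1*(4)*conj(-2) + 2*(0)*conj(sqrt(3)) + 2*(-2)*conj(1) + 2*(0)*conj(0) + 2*(-2)*conj(-1) + 2*(0)*conj(-sqrt(3)) + 6*(0)*conj(0) + 6*(0)*conj(0)]
      = (1/24)[(8) + (-8) + (0) + (-4) + (0) + (4) + (0) + (0) + (0)] = 0/24 = 0
  <chi_5*chi_7, chi_6> = (1/24)[1*(4)*conj(2) + 1*(4)*conj(2) + 2*(0)*conj(1) + 2*(-2)*conj(-1) + 2*(0)*conj(-2) + 2*(-2)*conj(-1) + 2*(0)*conj(1) + 6*(0)*conj(0) + 6*(0)*conj(0)]
      = (1/24)[(8) + (8) + (0) + (4) + (0) + (4) + (0) + (0) + (0)] = 24/24 = 1
  <chi_5*chi_7, chi_7> = (1/24)[1*(4)*conj(2) + 1*(4)*conj(-2) + 2*(0)*conj(0) + 2*(-2)*conj(-2) + 2*(0)*conj(0) + 2*(-2)*conj(2) + 2*(0)*conj(0) + 6*(0)*conj(0) + 6*(0)*conj(0)]
      = (1/24)[(8) + (-8) + (0) + (8) + (0) + (-8) + (0) + (0) + (0)] = 0/24 = 0
  <chi_5*chi_7, chi_8> = (1/24)[1*(4)*conj(2) + 1*(4)*conj(2) + 2*(0)*conj(-1) + 2*(-2)*conj(-1) + 2*(0)*conj(2) + 2*(-2)*conj(-1) + 2*(0)*conj(-1) + 6*(0)*conj(0) + 6*(0)*conj(0)]
      = (1/24)[(8) + (8) + (0) + (4) + (0) + (4) + (0) + (0) + (0)] = 24/24 = 1
  <chi_5*chi_7, chi_9> = (1/24)[1*(4)*conj(2) + 1*(4)*conj(-2) + 2*(0)*conj(-sqrt(3)) + 2*(-2)*conj(1) + 2*(0)*conj(0) + 2*(-2)*conj(-1) + 2*(0)*conj(sqrt(3)) + 6*(0)*conj(0) + 6*(0)*conj(0)]
      = (1/24)[(8) + (-8) + (0) + (-4) + (0) + (4) + (0) + (0) + (0)] = 0/24 = 0
Hence the multiplicities are chi_6: 1, chi_8: 1. Dimension check: dim(chi_5)*dim(chi_7) = 2*2 = 4 and sum (mult * dim) = 1*2 + 1*2 = 4.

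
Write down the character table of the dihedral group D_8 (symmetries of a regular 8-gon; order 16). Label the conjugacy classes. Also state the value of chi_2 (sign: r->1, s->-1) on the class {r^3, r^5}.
Conjugacy classes: {e} of size 1, {r^4} of size 1, {r^1, r^7} of size 2, {r^2, r^6} of size 2, {r^3, r^5} of size 2, {s, sr^2, ...} of size 4, {sr, sr^3, ...} of size 4.
Character table:
  irrep \ class              {e} (size 1)  {r^4} (size 1)  {r^1, r^7} (size 2)  {r^2, r^6} (size 2)  {r^3, r^5} (size 2)  {s, sr^2, ...} (size 4)  {sr, sr^3, ...} (size 4)
  chi_1 (triv)               1             1               1                    1                    1                    1                        1                       
  chi_2 (sign: r->1, s->-1)  1             1               1                    1                    1                    -1                       -1                      
  chi_3 (r->-1, s->1)        1             1               -1                   1                    -1                   1                        -1                      
  chi_4 (r->-1, s->-1)       1             1               -1                   1                    -1                   -1                       1                       
  chi_5 (2d, j=1)            2             -2              sqrt(2)              0                    -sqrt(2)             0                        0                       
  chi_6 (2d, j=2)            2             2               0                    -2                   0                    0                        0                       
  chi_7 (2d, j=3)            2             -2              -sqrt(2)             0                    sqrt(2)              0                        0                       

Spot check: chi_2 (sign: r->1, s->-1) on {r^3, r^5} = 1.

Justification: D_8 has order 2*8 = 16 with 7 conjugacy classes, hence 7 irreducibles. Sum of squared dims 1 + 1 + 1 + 1 + 4 + 4 + 4 = 16 = |G|. Linear characters come from the abelianisation; the 2-dimensional irreps have character r^k -> 2*cos(2*pi*j*k/8), reflections -> 0.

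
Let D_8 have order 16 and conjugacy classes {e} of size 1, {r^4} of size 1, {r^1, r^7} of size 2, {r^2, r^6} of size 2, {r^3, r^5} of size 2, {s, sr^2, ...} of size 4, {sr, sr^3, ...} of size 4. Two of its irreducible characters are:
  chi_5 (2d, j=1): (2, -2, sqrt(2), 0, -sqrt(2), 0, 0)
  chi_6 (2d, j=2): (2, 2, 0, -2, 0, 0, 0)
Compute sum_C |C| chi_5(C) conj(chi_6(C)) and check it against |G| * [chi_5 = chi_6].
Sum = 0; so <chi_5, chi_6> = 0 (distinct irreducibles are orthogonal).

Working: Compute term by term over conjugacy classes (|C| * chi_5(C) * conj(chi_6(C))):
  1*(2)*conj(2) + 1*(-2)*conj(2) + 2*(sqrt(2))*conj(0) + 2*(0)*conj(-2) + 2*(-sqrt(2))*conj(0) + 4*(0)*conj(0) + 4*(0)*conj(0)
  = (4) + (-4) + (0) + (0) + (0) + (0) + (0)
  = 0.
Dividing by |G| = 16 gives 0/16 = 0, matching the row-orthogonality relation <chi_5, chi_6> = [chi_5 = chi_6].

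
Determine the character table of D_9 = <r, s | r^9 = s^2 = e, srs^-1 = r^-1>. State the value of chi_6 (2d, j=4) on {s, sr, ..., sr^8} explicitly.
Conjugacy classes: {e} of size 1, {r^1, r^8} of size 2, {r^2, r^7} of size 2, {r^3, r^6} of size 2, {r^4, r^5} of size 2, {s, sr, ..., sr^8} of size 9.
Character table:
  irrep \ class              {e} (size 1)  {r^1, r^8} (size 2)  {r^2, r^7} (size 2)  {r^3, r^6} (size 2)  {r^4, r^5} (size 2)  {s, sr, ..., sr^8} (size 9)
  chi_1 (triv)               1             1                    1                    1                    1                    1                          
  chi_2 (sign: r->1, s->-1)  1             1                    1                    1                    1                    -1                         
  chi_3 (2d, j=1)            2             2*cos(2*pi/9)        2*cos(4*pi/9)        -1                   -2*cos(pi/9)         0                          
  chi_4 (2d, j=2)            2             2*cos(4*pi/9)        -2*cos(pi/9)         -1                   2*cos(2*pi/9)        0                          
  chi_5 (2d, j=3)            2             -1                   -1                   2                    -1                   0                          
  chi_6 (2d, j=4)            2             -2*cos(pi/9)         2*cos(2*pi/9)        -1                   2*cos(4*pi/9)        0                          

Spot check: chi_6 (2d, j=4) on {s, sr, ..., sr^8} = 0.

Derivation: D_9 has order 2*9 = 18 with 6 conjugacy classes, hence 6 irreducibles. Sum of squared dims 1 + 1 + 4 + 4 + 4 + 4 = 18 = |G|. Linear characters come from the abelianisation; the 2-dimensional irreps have character r^k -> 2*cos(2*pi*j*k/9), reflections -> 0.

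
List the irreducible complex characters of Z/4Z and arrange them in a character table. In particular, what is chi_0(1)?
Character table of Z/4Z (irreps indexed chi_0,...,chi_3 with chi_k(m) = zeta_4^(k*m), zeta_4 = exp(2*pi*i/4)):
  irrep \ class  {0} (size 1)  {1} (size 1)  {2} (size 1)  {3} (size 1)
  chi_0          1             1             1             1           
  chi_1          1             I             -1            -I          
  chi_2          1             -1            1             -1          
  chi_3          1             -I            -1            I           

Spot check: chi_0(1) = zeta_4^(0*1) = zeta_4^0 = 1.

Z/4Z is abelian, so all 4 irreducible complex representations are 1-dimensional. They are given by chi_k(m) = zeta_4^(k*m) for k = 0,...,3. Row orthogonality: sum_m chi_k(m) conj(chi_l(m)) = 4 * [k = l].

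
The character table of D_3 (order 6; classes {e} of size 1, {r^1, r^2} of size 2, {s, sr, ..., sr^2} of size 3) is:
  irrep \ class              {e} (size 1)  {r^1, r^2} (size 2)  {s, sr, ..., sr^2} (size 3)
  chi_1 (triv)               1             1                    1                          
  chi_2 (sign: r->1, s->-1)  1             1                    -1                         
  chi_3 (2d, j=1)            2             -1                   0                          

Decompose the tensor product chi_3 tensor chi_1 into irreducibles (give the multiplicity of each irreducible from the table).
chi_3 tensor chi_1 = chi_3 (all other irreducibles have multiplicity 0).

Why: The character of a tensor product is the pointwise product (chi_3 * chi_1)(C) = chi_3(C) * chi_1(C):
  {e}: (2)*(1), {r^1, r^2}: (-1)*(1), {s, sr, ..., sr^2}: (0)*(1)
so (chi_3 * chi_1) takes values
  {e} -> 2, {r^1, r^2} -> -1, {s, sr, ..., sr^2} -> 0.
Now take the inner product of this character with each irreducible chi from the table, <chi_3*chi_1, chi> = (1/6) sum_C |C| (chi_3*chi_1)(C) conj(chi(C)):
  <chi_3*chi_1, chi_1> = (1/6)[1*(2)*conj(1) + 2*(-1)*conj(1) + 3*(0)*conj(1)]
      = (1/6)[(2) + (-2) + (0)] = 0/6 = 0
  <chi_3*chi_1, chi_2> = (1/6)[1*(2)*conj(1) + 2*(-1)*conj(1) + 3*(0)*conj(-1)]
      = (1/6)[(2) + (-2) + (0)] = 0/6 = 0
  <chi_3*chi_1, chi_3> = (1/6)[1*(2)*conj(2) + 2*(-1)*conj(-1) + 3*(0)*conj(0)]
      = (1/6)[(4) + (2) + (0)] = 6/6 = 1
Hence the multiplicities are chi_3: 1. Dimension check: dim(chi_3)*dim(chi_1) = 2*1 = 2 and sum (mult * dim) = 1*2 = 2.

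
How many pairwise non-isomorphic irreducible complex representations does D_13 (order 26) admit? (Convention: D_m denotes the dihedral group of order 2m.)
8

Why: The number of irreducible complex representations of a finite group equals its number of conjugacy classes. D_13 has 8 conjugacy classes ((n+3)/2 for n odd), so D_13 (order 26) has exactly 8 irreducible complex representations.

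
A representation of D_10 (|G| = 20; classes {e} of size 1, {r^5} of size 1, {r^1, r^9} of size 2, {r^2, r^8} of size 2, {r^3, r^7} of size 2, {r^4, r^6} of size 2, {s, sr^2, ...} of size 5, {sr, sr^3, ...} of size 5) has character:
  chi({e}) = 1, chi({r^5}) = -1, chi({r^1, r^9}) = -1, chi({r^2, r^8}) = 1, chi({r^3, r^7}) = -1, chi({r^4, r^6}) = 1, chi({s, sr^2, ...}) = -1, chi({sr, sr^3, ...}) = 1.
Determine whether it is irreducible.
Irreducible: <chi, chi> = 1.

Working: <chi, chi> = (1/|G|) sum_C |C| * |chi(C)|^2 = (1/20)[1*|1|^2 + 1*|-1|^2 + 2*|-1|^2 + 2*|1|^2 + 2*|-1|^2 + 2*|1|^2 + 5*|-1|^2 + 5*|1|^2]
  = (1/20)[(1) + (1) + (2) + (2) + (2) + (2) + (5) + (5)] = 20/20 = 1.
A character is irreducible iff <chi, chi> = 1, so this representation is irreducible.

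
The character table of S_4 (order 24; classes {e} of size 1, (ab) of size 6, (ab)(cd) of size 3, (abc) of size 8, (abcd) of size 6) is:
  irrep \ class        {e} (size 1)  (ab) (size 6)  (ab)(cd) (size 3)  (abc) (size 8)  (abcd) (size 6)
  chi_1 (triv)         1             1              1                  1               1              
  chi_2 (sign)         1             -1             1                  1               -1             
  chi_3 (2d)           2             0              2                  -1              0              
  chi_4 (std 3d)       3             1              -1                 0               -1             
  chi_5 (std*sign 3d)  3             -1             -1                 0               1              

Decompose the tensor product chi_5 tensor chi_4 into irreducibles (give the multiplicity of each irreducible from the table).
chi_5 tensor chi_4 = chi_2 + chi_3 + chi_4 + chi_5 (all other irreducibles have multiplicity 0).

Reasoning: The character of a tensor product is the pointwise product (chi_5 * chi_4)(C) = chi_5(C) * chi_4(C):
  {e}: (3)*(3), (ab): (-1)*(1), (ab)(cd): (-1)*(-1), (abc): (0)*(0), (abcd): (1)*(-1)
so (chi_5 * chi_4) takes values
  {e} -> 9, (ab) -> -1, (ab)(cd) -> 1, (abc) -> 0, (abcd) -> -1.
Now take the inner product of this character with each irreducible chi from the table, <chi_5*chi_4, chi> = (1/24) sum_C |C| (chi_5*chi_4)(C) conj(chi(C)):
  <chi_5*chi_4, chi_1> = (1/24)[1*(9)*conj(1) + 6*(-1)*conj(1) + 3*(1)*conj(1) + 8*(0)*conj(1) + 6*(-1)*conj(1)]
      = (1/24)[(9) + (-6) + (3) + (0) + (-6)] = 0/24 = 0
  <chi_5*chi_4, chi_2> = (1/24)[1*(9)*conj(1) + 6*(-1)*conj(-1) + 3*(1)*conj(1) + 8*(0)*conj(1) + 6*(-1)*conj(-1)]
      = (1/24)[(9) + (6) + (3) + (0) + (6)] = 24/24 = 1
  <chi_5*chi_4, chi_3> = (1/24)[1*(9)*conj(2) + 6*(-1)*conj(0) + 3*(1)*conj(2) + 8*(0)*conj(-1) + 6*(-1)*conj(0)]
      = (1/24)[(18) + (0) + (6) + (0) + (0)] = 24/24 = 1
  <chi_5*chi_4, chi_4> = (1/24)[1*(9)*conj(3) + 6*(-1)*conj(1) + 3*(1)*conj(-1) + 8*(0)*conj(0) + 6*(-1)*conj(-1)]
      = (1/24)[(27) + (-6) + (-3) + (0) + (6)] = 24/24 = 1
  <chi_5*chi_4, chi_5> = (1/24)[1*(9)*conj(3) + 6*(-1)*conj(-1) + 3*(1)*conj(-1) + 8*(0)*conj(0) + 6*(-1)*conj(1)]
      = (1/24)[(27) + (6) + (-3) + (0) + (-6)] = 24/24 = 1
Hence the multiplicities are chi_2: 1, chi_3: 1, chi_4: 1, chi_5: 1. Dimension check: dim(chi_5)*dim(chi_4) = 3*3 = 9 and sum (mult * dim) = 1*1 + 1*2 + 1*3 + 1*3 = 9.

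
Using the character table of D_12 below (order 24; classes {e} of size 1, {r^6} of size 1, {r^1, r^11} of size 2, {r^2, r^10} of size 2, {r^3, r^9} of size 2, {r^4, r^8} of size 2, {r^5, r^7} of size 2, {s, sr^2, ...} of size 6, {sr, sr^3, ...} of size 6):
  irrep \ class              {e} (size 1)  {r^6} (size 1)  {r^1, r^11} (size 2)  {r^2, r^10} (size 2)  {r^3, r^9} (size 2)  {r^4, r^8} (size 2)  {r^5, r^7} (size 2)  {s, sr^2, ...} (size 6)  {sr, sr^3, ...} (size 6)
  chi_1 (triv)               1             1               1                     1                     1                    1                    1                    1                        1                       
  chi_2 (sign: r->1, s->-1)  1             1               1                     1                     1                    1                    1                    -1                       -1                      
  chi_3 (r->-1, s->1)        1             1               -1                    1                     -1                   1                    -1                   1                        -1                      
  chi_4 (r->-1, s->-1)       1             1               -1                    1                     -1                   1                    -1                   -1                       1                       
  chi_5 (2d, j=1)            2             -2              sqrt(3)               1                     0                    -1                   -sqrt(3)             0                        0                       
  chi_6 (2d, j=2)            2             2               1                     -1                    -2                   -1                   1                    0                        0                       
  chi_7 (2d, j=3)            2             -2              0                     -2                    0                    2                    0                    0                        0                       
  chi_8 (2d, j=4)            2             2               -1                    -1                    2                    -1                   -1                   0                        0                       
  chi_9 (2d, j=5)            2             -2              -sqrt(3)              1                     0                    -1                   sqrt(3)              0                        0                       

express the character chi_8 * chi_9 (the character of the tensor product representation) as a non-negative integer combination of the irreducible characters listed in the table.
chi_8 tensor chi_9 = chi_5 + chi_7 (all other irreducibles have multiplicity 0).

Argument: The character of a tensor product is the pointwise product (chi_8 * chi_9)(C) = chi_8(C) * chi_9(C):
  {e}: (2)*(2), {r^6}: (2)*(-2), {r^1, r^11}: (-1)*(-sqrt(3)), {r^2, r^10}: (-1)*(1), {r^3, r^9}: (2)*(0), {r^4, r^8}: (-1)*(-1), {r^5, r^7}: (-1)*(sqrt(3)), {s, sr^2, ...}: (0)*(0), {sr, sr^3, ...}: (0)*(0)
so (chi_8 * chi_9) takes values
  {e} -> 4, {r^6} -> -4, {r^1, r^11} -> sqrt(3), {r^2, r^10} -> -1, {r^3, r^9} -> 0, {r^4, r^8} -> 1, {r^5, r^7} -> -sqrt(3), {s, sr^2, ...} -> 0, {sr, sr^3, ...} -> 0.
Now take the inner product of this character with each irreducible chi from the table, <chi_8*chi_9, chi> = (1/24) sum_C |C| (chi_8*chi_9)(C) conj(chi(C)):
  <chi_8*chi_9, chi_1> = (1/24)[1*(4)*conj(1) + 1*(-4)*conj(1) + 2*(sqrt(3))*conj(1) + 2*(-1)*conj(1) + 2*(0)*conj(1) + 2*(1)*conj(1) + 2*(-sqrt(3))*conj(1) + 6*(0)*conj(1) + 6*(0)*conj(1)]
      = (1/24)[(4) + (-4) + (2*sqrt(3)) + (-2) + (0) + (2) + (-2*sqrt(3)) + (0) + (0)] = 0/24 = 0
  <chi_8*chi_9, chi_2> = (1/24)[1*(4)*conj(1) + 1*(-4)*conj(1) + 2*(sqrt(3))*conj(1) + 2*(-1)*conj(1) + 2*(0)*conj(1) + 2*(1)*conj(1) + 2*(-sqrt(3))*conj(1) + 6*(0)*conj(-1) + 6*(0)*conj(-1)]
      = (1/24)[(4) + (-4) + (2*sqrt(3)) + (-2) + (0) + (2) + (-2*sqrt(3)) + (0) + (0)] = 0/24 = 0
  <chi_8*chi_9, chi_3> = (1/24)[1*(4)*conj(1) + 1*(-4)*conj(1) + 2*(sqrt(3))*conj(-1) + 2*(-1)*conj(1) + 2*(0)*conj(-1) + 2*(1)*conj(1) + 2*(-sqrt(3))*conj(-1) + 6*(0)*conj(1) + 6*(0)*conj(-1)]
      = (1/24)[(4) + (-4) + (-2*sqrt(3)) + (-2) + (0) + (2) + (2*sqrt(3)) + (0) + (0)] = 0/24 = 0
  <chi_8*chi_9, chi_4> = (1/24)[1*(4)*conj(1) + 1*(-4)*conj(1) + 2*(sqrt(3))*conj(-1) + 2*(-1)*conj(1) + 2*(0)*conj(-1) + 2*(1)*conj(1) + 2*(-sqrt(3))*conj(-1) + 6*(0)*conj(-1) + 6*(0)*conj(1)]
      = (1/24)[(4) + (-4) + (-2*sqrt(3)) + (-2) + (0) + (2) + (2*sqrt(3)) + (0) + (0)] = 0/24 = 0
  <chi_8*chi_9, chi_5> = (1/24)[1*(4)*conj(2) + 1*(-4)*conj(-2) + 2*(sqrt(3))*conj(sqrt(3)) + 2*(-1)*conj(1) + 2*(0)*conj(0) + 2*(1)*conj(-1) + 2*(-sqrt(3))*conj(-sqrt(3)) + 6*(0)*conj(0) + 6*(0)*conj(0)]
      = (1/24)[(8) + (8) + (6) + (-2) + (0) + (-2) + (6) + (0) + (0)] = 24/24 = 1
  <chi_8*chi_9, chi_6> = (1/24)[1*(4)*conj(2) + 1*(-4)*conj(2) + 2*(sqrt(3))*conj(1) + 2*(-1)*conj(-1) + 2*(0)*conj(-2) + 2*(1)*conj(-1) + 2*(-sqrt(3))*conj(1) + 6*(0)*conj(0) + 6*(0)*conj(0)]
      = (1/24)[(8) + (-8) + (2*sqrt(3)) + (2) + (0) + (-2) + (-2*sqrt(3)) + (0) + (0)] = 0/24 = 0
  <chi_8*chi_9, chi_7> = (1/24)[1*(4)*conj(2) + 1*(-4)*conj(-2) + 2*(sqrt(3))*conj(0) + 2*(-1)*conj(-2) + 2*(0)*conj(0) + 2*(1)*conj(2) + 2*(-sqrt(3))*conj(0) + 6*(0)*conj(0) + 6*(0)*conj(0)]
      = (1/24)[(8) + (8) + (0) + (4) + (0) + (4) + (0) + (0) + (0)] = 24/24 = 1
  <chi_8*chi_9, chi_8> = (1/24)[1*(4)*conj(2) + 1*(-4)*conj(2) + 2*(sqrt(3))*conj(-1) + 2*(-1)*conj(-1) + 2*(0)*conj(2) + 2*(1)*conj(-1) + 2*(-sqrt(3))*conj(-1) + 6*(0)*conj(0) + 6*(0)*conj(0)]
      = (1/24)[(8) + (-8) + (-2*sqrt(3)) + (2) + (0) + (-2) + (2*sqrt(3)) + (0) + (0)] = 0/24 = 0
  <chi_8*chi_9, chi_9> = (1/24)[1*(4)*conj(2) + 1*(-4)*conj(-2) + 2*(sqrt(3))*conj(-sqrt(3)) + 2*(-1)*conj(1) + 2*(0)*conj(0) + 2*(1)*conj(-1) + 2*(-sqrt(3))*conj(sqrt(3)) + 6*(0)*conj(0) + 6*(0)*conj(0)]
      = (1/24)[(8) + (8) + (-6) + (-2) + (0) + (-2) + (-6) + (0) + (0)] = 0/24 = 0
Hence the multiplicities are chi_5: 1, chi_7: 1. Dimension check: dim(chi_8)*dim(chi_9) = 2*2 = 4 and sum (mult * dim) = 1*2 + 1*2 = 4.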